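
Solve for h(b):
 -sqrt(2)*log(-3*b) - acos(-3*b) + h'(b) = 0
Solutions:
 h(b) = C1 + sqrt(2)*b*(log(-b) - 1) + b*acos(-3*b) + sqrt(2)*b*log(3) + sqrt(1 - 9*b^2)/3


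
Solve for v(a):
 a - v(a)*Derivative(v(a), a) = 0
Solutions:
 v(a) = -sqrt(C1 + a^2)
 v(a) = sqrt(C1 + a^2)


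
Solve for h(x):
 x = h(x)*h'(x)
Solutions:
 h(x) = -sqrt(C1 + x^2)
 h(x) = sqrt(C1 + x^2)


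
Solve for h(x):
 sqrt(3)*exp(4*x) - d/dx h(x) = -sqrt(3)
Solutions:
 h(x) = C1 + sqrt(3)*x + sqrt(3)*exp(4*x)/4


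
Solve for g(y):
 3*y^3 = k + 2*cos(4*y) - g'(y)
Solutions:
 g(y) = C1 + k*y - 3*y^4/4 + sin(4*y)/2


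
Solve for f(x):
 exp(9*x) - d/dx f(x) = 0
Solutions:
 f(x) = C1 + exp(9*x)/9


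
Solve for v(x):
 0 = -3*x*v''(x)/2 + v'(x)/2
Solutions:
 v(x) = C1 + C2*x^(4/3)


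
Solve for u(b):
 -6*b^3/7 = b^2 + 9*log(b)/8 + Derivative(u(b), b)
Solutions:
 u(b) = C1 - 3*b^4/14 - b^3/3 - 9*b*log(b)/8 + 9*b/8


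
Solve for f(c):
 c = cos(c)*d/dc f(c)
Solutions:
 f(c) = C1 + Integral(c/cos(c), c)


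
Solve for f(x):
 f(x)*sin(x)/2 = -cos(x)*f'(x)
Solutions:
 f(x) = C1*sqrt(cos(x))


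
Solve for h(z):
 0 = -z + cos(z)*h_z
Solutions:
 h(z) = C1 + Integral(z/cos(z), z)


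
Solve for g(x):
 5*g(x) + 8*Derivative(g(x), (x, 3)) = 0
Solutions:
 g(x) = C3*exp(-5^(1/3)*x/2) + (C1*sin(sqrt(3)*5^(1/3)*x/4) + C2*cos(sqrt(3)*5^(1/3)*x/4))*exp(5^(1/3)*x/4)


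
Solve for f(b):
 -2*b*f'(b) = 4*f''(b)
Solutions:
 f(b) = C1 + C2*erf(b/2)


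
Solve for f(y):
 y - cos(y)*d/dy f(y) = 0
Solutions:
 f(y) = C1 + Integral(y/cos(y), y)


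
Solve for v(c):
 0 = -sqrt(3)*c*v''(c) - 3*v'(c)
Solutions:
 v(c) = C1 + C2*c^(1 - sqrt(3))


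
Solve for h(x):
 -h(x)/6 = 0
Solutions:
 h(x) = 0


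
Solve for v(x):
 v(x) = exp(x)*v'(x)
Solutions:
 v(x) = C1*exp(-exp(-x))


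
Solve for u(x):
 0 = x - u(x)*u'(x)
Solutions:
 u(x) = -sqrt(C1 + x^2)
 u(x) = sqrt(C1 + x^2)


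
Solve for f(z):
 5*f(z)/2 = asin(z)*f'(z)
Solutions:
 f(z) = C1*exp(5*Integral(1/asin(z), z)/2)


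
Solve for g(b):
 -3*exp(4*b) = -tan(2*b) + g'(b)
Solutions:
 g(b) = C1 - 3*exp(4*b)/4 - log(cos(2*b))/2


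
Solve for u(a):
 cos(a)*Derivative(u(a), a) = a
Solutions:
 u(a) = C1 + Integral(a/cos(a), a)


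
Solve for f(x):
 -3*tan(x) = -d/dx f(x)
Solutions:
 f(x) = C1 - 3*log(cos(x))


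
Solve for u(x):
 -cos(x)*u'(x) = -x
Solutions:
 u(x) = C1 + Integral(x/cos(x), x)


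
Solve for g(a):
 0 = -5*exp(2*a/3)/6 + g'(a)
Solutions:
 g(a) = C1 + 5*exp(2*a/3)/4


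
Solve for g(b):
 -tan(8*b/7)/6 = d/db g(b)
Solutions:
 g(b) = C1 + 7*log(cos(8*b/7))/48


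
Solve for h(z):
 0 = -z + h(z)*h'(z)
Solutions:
 h(z) = -sqrt(C1 + z^2)
 h(z) = sqrt(C1 + z^2)


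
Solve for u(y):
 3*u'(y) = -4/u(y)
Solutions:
 u(y) = -sqrt(C1 - 24*y)/3
 u(y) = sqrt(C1 - 24*y)/3


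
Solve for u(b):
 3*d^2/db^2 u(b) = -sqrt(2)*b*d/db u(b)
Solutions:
 u(b) = C1 + C2*erf(2^(3/4)*sqrt(3)*b/6)


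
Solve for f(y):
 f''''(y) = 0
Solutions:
 f(y) = C1 + C2*y + C3*y^2 + C4*y^3


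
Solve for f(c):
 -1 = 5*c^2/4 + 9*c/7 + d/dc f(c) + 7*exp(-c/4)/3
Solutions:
 f(c) = C1 - 5*c^3/12 - 9*c^2/14 - c + 28*exp(-c/4)/3


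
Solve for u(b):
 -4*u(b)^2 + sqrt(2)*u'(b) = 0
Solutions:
 u(b) = -1/(C1 + 2*sqrt(2)*b)


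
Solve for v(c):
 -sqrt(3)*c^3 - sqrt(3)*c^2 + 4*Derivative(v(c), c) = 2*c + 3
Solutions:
 v(c) = C1 + sqrt(3)*c^4/16 + sqrt(3)*c^3/12 + c^2/4 + 3*c/4


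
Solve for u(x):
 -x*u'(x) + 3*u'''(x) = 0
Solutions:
 u(x) = C1 + Integral(C2*airyai(3^(2/3)*x/3) + C3*airybi(3^(2/3)*x/3), x)


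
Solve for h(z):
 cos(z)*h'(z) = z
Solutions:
 h(z) = C1 + Integral(z/cos(z), z)


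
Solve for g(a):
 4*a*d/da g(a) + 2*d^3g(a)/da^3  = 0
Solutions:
 g(a) = C1 + Integral(C2*airyai(-2^(1/3)*a) + C3*airybi(-2^(1/3)*a), a)


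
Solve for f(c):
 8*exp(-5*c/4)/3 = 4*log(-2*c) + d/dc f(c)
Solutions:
 f(c) = C1 - 4*c*log(-c) + 4*c*(1 - log(2)) - 32*exp(-5*c/4)/15


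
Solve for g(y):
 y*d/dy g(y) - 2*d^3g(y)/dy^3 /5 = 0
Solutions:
 g(y) = C1 + Integral(C2*airyai(2^(2/3)*5^(1/3)*y/2) + C3*airybi(2^(2/3)*5^(1/3)*y/2), y)


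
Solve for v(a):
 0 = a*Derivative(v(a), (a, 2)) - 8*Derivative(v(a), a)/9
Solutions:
 v(a) = C1 + C2*a^(17/9)


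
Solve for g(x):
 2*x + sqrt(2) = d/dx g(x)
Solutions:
 g(x) = C1 + x^2 + sqrt(2)*x


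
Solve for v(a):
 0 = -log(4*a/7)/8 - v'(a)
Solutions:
 v(a) = C1 - a*log(a)/8 - a*log(2)/4 + a/8 + a*log(7)/8


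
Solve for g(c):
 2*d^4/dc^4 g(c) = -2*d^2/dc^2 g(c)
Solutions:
 g(c) = C1 + C2*c + C3*sin(c) + C4*cos(c)


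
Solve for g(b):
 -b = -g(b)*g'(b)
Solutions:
 g(b) = -sqrt(C1 + b^2)
 g(b) = sqrt(C1 + b^2)


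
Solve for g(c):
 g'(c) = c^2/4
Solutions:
 g(c) = C1 + c^3/12


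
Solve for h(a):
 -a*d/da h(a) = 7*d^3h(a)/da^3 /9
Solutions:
 h(a) = C1 + Integral(C2*airyai(-21^(2/3)*a/7) + C3*airybi(-21^(2/3)*a/7), a)


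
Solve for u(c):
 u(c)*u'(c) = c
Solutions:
 u(c) = -sqrt(C1 + c^2)
 u(c) = sqrt(C1 + c^2)


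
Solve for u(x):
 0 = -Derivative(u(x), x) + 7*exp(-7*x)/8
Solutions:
 u(x) = C1 - exp(-7*x)/8


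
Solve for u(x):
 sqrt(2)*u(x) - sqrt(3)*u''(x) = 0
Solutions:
 u(x) = C1*exp(-2^(1/4)*3^(3/4)*x/3) + C2*exp(2^(1/4)*3^(3/4)*x/3)


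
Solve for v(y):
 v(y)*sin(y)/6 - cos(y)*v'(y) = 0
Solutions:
 v(y) = C1/cos(y)^(1/6)


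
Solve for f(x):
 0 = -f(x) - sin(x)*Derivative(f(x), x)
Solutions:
 f(x) = C1*sqrt(cos(x) + 1)/sqrt(cos(x) - 1)


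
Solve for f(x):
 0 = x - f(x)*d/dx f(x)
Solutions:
 f(x) = -sqrt(C1 + x^2)
 f(x) = sqrt(C1 + x^2)


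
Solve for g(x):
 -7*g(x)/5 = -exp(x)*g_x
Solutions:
 g(x) = C1*exp(-7*exp(-x)/5)


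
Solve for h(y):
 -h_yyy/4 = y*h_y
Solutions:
 h(y) = C1 + Integral(C2*airyai(-2^(2/3)*y) + C3*airybi(-2^(2/3)*y), y)


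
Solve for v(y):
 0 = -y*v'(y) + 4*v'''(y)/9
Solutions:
 v(y) = C1 + Integral(C2*airyai(2^(1/3)*3^(2/3)*y/2) + C3*airybi(2^(1/3)*3^(2/3)*y/2), y)


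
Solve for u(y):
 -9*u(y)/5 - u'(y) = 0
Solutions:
 u(y) = C1*exp(-9*y/5)


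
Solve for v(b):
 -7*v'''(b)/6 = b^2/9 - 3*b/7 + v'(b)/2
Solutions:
 v(b) = C1 + C2*sin(sqrt(21)*b/7) + C3*cos(sqrt(21)*b/7) - 2*b^3/27 + 3*b^2/7 + 28*b/27


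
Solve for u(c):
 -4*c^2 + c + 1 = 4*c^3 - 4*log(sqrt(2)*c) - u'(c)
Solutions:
 u(c) = C1 + c^4 + 4*c^3/3 - c^2/2 - 4*c*log(c) - c*log(4) + 3*c


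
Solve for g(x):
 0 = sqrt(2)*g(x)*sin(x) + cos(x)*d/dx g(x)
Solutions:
 g(x) = C1*cos(x)^(sqrt(2))


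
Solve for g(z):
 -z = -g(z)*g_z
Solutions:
 g(z) = -sqrt(C1 + z^2)
 g(z) = sqrt(C1 + z^2)


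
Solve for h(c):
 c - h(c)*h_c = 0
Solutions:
 h(c) = -sqrt(C1 + c^2)
 h(c) = sqrt(C1 + c^2)


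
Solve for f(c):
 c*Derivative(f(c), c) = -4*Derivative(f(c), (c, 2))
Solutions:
 f(c) = C1 + C2*erf(sqrt(2)*c/4)


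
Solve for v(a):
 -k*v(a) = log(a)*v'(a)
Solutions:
 v(a) = C1*exp(-k*li(a))


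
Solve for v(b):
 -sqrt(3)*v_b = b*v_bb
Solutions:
 v(b) = C1 + C2*b^(1 - sqrt(3))


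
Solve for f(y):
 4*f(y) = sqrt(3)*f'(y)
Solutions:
 f(y) = C1*exp(4*sqrt(3)*y/3)


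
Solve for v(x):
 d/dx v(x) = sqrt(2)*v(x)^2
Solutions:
 v(x) = -1/(C1 + sqrt(2)*x)


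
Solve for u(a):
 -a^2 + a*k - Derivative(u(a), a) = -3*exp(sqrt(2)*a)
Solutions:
 u(a) = C1 - a^3/3 + a^2*k/2 + 3*sqrt(2)*exp(sqrt(2)*a)/2


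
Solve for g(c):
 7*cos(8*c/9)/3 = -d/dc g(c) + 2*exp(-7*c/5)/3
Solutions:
 g(c) = C1 - 21*sin(8*c/9)/8 - 10*exp(-7*c/5)/21


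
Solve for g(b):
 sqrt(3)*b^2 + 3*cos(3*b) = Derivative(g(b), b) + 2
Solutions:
 g(b) = C1 + sqrt(3)*b^3/3 - 2*b + sin(3*b)


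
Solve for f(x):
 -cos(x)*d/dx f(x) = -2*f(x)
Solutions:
 f(x) = C1*(sin(x) + 1)/(sin(x) - 1)


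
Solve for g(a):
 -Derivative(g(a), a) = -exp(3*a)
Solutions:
 g(a) = C1 + exp(3*a)/3


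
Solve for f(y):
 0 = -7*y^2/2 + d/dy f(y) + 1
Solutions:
 f(y) = C1 + 7*y^3/6 - y


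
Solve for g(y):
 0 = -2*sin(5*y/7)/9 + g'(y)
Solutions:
 g(y) = C1 - 14*cos(5*y/7)/45


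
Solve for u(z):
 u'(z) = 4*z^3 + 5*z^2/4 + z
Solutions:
 u(z) = C1 + z^4 + 5*z^3/12 + z^2/2


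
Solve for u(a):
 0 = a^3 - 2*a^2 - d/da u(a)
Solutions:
 u(a) = C1 + a^4/4 - 2*a^3/3


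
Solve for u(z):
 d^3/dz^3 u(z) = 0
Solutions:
 u(z) = C1 + C2*z + C3*z^2


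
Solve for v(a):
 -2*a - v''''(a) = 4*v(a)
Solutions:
 v(a) = -a/2 + (C1*sin(a) + C2*cos(a))*exp(-a) + (C3*sin(a) + C4*cos(a))*exp(a)


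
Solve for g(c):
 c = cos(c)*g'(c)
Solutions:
 g(c) = C1 + Integral(c/cos(c), c)


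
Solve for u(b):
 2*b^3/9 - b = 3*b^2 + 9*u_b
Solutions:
 u(b) = C1 + b^4/162 - b^3/9 - b^2/18


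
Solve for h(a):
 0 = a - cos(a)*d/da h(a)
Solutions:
 h(a) = C1 + Integral(a/cos(a), a)


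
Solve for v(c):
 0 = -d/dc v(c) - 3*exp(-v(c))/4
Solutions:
 v(c) = log(C1 - 3*c/4)


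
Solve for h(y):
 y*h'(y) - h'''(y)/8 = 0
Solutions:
 h(y) = C1 + Integral(C2*airyai(2*y) + C3*airybi(2*y), y)


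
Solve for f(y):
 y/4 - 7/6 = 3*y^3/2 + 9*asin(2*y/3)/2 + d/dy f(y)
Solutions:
 f(y) = C1 - 3*y^4/8 + y^2/8 - 9*y*asin(2*y/3)/2 - 7*y/6 - 9*sqrt(9 - 4*y^2)/4


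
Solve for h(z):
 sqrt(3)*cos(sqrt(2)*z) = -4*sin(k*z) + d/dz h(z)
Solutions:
 h(z) = C1 + sqrt(6)*sin(sqrt(2)*z)/2 - 4*cos(k*z)/k


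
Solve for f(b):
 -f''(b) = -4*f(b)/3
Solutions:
 f(b) = C1*exp(-2*sqrt(3)*b/3) + C2*exp(2*sqrt(3)*b/3)


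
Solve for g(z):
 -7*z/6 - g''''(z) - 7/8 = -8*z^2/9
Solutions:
 g(z) = C1 + C2*z + C3*z^2 + C4*z^3 + z^6/405 - 7*z^5/720 - 7*z^4/192


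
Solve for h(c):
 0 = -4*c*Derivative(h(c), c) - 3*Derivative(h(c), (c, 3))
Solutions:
 h(c) = C1 + Integral(C2*airyai(-6^(2/3)*c/3) + C3*airybi(-6^(2/3)*c/3), c)


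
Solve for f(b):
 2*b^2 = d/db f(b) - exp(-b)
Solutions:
 f(b) = C1 + 2*b^3/3 - exp(-b)


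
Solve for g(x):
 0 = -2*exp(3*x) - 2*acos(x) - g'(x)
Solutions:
 g(x) = C1 - 2*x*acos(x) + 2*sqrt(1 - x^2) - 2*exp(3*x)/3


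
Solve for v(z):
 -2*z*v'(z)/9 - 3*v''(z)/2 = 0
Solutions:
 v(z) = C1 + C2*erf(sqrt(6)*z/9)


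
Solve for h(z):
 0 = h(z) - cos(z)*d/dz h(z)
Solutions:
 h(z) = C1*sqrt(sin(z) + 1)/sqrt(sin(z) - 1)


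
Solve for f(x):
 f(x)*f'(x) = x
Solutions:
 f(x) = -sqrt(C1 + x^2)
 f(x) = sqrt(C1 + x^2)


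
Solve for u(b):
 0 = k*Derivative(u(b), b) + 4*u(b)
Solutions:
 u(b) = C1*exp(-4*b/k)


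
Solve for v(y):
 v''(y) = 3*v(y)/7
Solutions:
 v(y) = C1*exp(-sqrt(21)*y/7) + C2*exp(sqrt(21)*y/7)


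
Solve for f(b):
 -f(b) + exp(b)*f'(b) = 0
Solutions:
 f(b) = C1*exp(-exp(-b))


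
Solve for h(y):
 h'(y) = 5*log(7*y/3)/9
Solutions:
 h(y) = C1 + 5*y*log(y)/9 - 5*y*log(3)/9 - 5*y/9 + 5*y*log(7)/9


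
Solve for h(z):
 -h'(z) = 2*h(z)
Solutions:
 h(z) = C1*exp(-2*z)


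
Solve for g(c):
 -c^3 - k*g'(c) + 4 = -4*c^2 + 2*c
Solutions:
 g(c) = C1 - c^4/(4*k) + 4*c^3/(3*k) - c^2/k + 4*c/k


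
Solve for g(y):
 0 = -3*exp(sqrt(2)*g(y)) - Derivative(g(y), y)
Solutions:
 g(y) = sqrt(2)*(2*log(1/(C1 + 3*y)) - log(2))/4


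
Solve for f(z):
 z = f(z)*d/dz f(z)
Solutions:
 f(z) = -sqrt(C1 + z^2)
 f(z) = sqrt(C1 + z^2)


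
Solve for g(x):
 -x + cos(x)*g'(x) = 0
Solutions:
 g(x) = C1 + Integral(x/cos(x), x)


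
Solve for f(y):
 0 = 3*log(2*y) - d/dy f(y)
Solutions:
 f(y) = C1 + 3*y*log(y) - 3*y + y*log(8)


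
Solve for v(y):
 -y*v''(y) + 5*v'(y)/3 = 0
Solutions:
 v(y) = C1 + C2*y^(8/3)


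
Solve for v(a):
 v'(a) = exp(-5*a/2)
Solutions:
 v(a) = C1 - 2*exp(-5*a/2)/5


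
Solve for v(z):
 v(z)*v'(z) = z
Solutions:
 v(z) = -sqrt(C1 + z^2)
 v(z) = sqrt(C1 + z^2)


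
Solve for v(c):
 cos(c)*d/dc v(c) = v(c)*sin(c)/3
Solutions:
 v(c) = C1/cos(c)^(1/3)


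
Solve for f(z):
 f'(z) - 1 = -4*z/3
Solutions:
 f(z) = C1 - 2*z^2/3 + z


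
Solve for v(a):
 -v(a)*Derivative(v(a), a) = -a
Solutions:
 v(a) = -sqrt(C1 + a^2)
 v(a) = sqrt(C1 + a^2)


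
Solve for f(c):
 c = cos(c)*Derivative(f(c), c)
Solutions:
 f(c) = C1 + Integral(c/cos(c), c)


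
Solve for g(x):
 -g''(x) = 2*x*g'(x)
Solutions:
 g(x) = C1 + C2*erf(x)


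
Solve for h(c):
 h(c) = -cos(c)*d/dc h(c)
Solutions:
 h(c) = C1*sqrt(sin(c) - 1)/sqrt(sin(c) + 1)


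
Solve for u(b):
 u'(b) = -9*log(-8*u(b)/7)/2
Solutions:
 2*Integral(1/(log(-_y) - log(7) + 3*log(2)), (_y, u(b)))/9 = C1 - b


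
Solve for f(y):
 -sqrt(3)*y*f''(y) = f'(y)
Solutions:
 f(y) = C1 + C2*y^(1 - sqrt(3)/3)


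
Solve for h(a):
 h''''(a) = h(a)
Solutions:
 h(a) = C1*exp(-a) + C2*exp(a) + C3*sin(a) + C4*cos(a)


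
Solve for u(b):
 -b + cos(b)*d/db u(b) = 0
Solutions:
 u(b) = C1 + Integral(b/cos(b), b)


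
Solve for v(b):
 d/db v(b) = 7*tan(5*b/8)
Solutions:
 v(b) = C1 - 56*log(cos(5*b/8))/5


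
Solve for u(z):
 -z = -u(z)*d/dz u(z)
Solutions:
 u(z) = -sqrt(C1 + z^2)
 u(z) = sqrt(C1 + z^2)


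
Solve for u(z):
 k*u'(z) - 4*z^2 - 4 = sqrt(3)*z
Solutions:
 u(z) = C1 + 4*z^3/(3*k) + sqrt(3)*z^2/(2*k) + 4*z/k


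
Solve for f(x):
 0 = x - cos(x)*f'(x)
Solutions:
 f(x) = C1 + Integral(x/cos(x), x)


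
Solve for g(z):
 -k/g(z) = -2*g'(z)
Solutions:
 g(z) = -sqrt(C1 + k*z)
 g(z) = sqrt(C1 + k*z)


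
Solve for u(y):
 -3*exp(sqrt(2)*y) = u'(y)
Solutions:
 u(y) = C1 - 3*sqrt(2)*exp(sqrt(2)*y)/2


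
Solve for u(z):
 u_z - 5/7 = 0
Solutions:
 u(z) = C1 + 5*z/7


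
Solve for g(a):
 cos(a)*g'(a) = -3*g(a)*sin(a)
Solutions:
 g(a) = C1*cos(a)^3


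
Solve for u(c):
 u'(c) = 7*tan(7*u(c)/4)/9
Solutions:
 u(c) = -4*asin(C1*exp(49*c/36))/7 + 4*pi/7
 u(c) = 4*asin(C1*exp(49*c/36))/7


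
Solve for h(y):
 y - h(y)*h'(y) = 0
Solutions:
 h(y) = -sqrt(C1 + y^2)
 h(y) = sqrt(C1 + y^2)


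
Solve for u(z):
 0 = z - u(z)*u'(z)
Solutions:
 u(z) = -sqrt(C1 + z^2)
 u(z) = sqrt(C1 + z^2)


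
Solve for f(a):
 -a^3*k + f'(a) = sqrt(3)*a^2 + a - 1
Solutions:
 f(a) = C1 + a^4*k/4 + sqrt(3)*a^3/3 + a^2/2 - a


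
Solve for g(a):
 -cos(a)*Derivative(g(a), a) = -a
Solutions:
 g(a) = C1 + Integral(a/cos(a), a)


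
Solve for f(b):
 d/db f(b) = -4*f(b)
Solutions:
 f(b) = C1*exp(-4*b)


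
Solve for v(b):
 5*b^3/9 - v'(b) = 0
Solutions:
 v(b) = C1 + 5*b^4/36


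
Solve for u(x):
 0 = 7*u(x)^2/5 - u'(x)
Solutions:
 u(x) = -5/(C1 + 7*x)


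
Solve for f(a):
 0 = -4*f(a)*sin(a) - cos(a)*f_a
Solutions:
 f(a) = C1*cos(a)^4


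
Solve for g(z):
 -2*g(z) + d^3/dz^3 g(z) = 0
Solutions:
 g(z) = C3*exp(2^(1/3)*z) + (C1*sin(2^(1/3)*sqrt(3)*z/2) + C2*cos(2^(1/3)*sqrt(3)*z/2))*exp(-2^(1/3)*z/2)


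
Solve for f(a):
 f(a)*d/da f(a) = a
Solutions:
 f(a) = -sqrt(C1 + a^2)
 f(a) = sqrt(C1 + a^2)


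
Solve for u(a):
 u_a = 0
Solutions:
 u(a) = C1


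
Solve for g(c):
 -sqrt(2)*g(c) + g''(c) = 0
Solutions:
 g(c) = C1*exp(-2^(1/4)*c) + C2*exp(2^(1/4)*c)


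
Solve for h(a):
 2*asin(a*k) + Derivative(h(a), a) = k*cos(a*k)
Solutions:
 h(a) = C1 + k*Piecewise((sin(a*k)/k, Ne(k, 0)), (a, True)) - 2*Piecewise((a*asin(a*k) + sqrt(-a^2*k^2 + 1)/k, Ne(k, 0)), (0, True))


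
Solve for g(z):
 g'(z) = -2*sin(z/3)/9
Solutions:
 g(z) = C1 + 2*cos(z/3)/3


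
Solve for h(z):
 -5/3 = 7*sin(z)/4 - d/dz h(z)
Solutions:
 h(z) = C1 + 5*z/3 - 7*cos(z)/4


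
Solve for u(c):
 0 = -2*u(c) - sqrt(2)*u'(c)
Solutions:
 u(c) = C1*exp(-sqrt(2)*c)


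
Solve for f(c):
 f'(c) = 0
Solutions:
 f(c) = C1


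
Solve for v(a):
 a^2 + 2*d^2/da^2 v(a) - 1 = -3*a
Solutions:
 v(a) = C1 + C2*a - a^4/24 - a^3/4 + a^2/4


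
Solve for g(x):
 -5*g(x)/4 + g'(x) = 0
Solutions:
 g(x) = C1*exp(5*x/4)


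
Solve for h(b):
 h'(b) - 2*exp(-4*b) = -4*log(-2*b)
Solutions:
 h(b) = C1 - 4*b*log(-b) + 4*b*(1 - log(2)) - exp(-4*b)/2


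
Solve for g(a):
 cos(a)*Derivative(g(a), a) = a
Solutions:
 g(a) = C1 + Integral(a/cos(a), a)


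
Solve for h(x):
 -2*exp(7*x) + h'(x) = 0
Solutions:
 h(x) = C1 + 2*exp(7*x)/7


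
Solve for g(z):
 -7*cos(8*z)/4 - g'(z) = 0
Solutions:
 g(z) = C1 - 7*sin(8*z)/32


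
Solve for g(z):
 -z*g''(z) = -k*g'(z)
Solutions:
 g(z) = C1 + z^(re(k) + 1)*(C2*sin(log(z)*Abs(im(k))) + C3*cos(log(z)*im(k)))


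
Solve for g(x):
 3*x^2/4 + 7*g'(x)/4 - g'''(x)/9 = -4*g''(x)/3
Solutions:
 g(x) = C1 + C2*exp(3*x*(2 + sqrt(23)/2)) + C3*exp(3*x*(2 - sqrt(23)/2)) - x^3/7 + 16*x^2/49 - 568*x/1029


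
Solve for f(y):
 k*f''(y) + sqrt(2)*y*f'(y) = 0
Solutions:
 f(y) = C1 + C2*sqrt(k)*erf(2^(3/4)*y*sqrt(1/k)/2)


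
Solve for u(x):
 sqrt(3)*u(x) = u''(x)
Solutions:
 u(x) = C1*exp(-3^(1/4)*x) + C2*exp(3^(1/4)*x)


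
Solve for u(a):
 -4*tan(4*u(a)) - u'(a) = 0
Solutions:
 u(a) = -asin(C1*exp(-16*a))/4 + pi/4
 u(a) = asin(C1*exp(-16*a))/4


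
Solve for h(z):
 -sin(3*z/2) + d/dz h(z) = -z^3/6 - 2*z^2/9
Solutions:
 h(z) = C1 - z^4/24 - 2*z^3/27 - 2*cos(3*z/2)/3


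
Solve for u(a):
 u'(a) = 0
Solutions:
 u(a) = C1


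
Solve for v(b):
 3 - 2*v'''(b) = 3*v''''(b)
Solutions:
 v(b) = C1 + C2*b + C3*b^2 + C4*exp(-2*b/3) + b^3/4


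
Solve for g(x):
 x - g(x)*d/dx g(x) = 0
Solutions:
 g(x) = -sqrt(C1 + x^2)
 g(x) = sqrt(C1 + x^2)


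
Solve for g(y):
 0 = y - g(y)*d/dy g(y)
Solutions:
 g(y) = -sqrt(C1 + y^2)
 g(y) = sqrt(C1 + y^2)


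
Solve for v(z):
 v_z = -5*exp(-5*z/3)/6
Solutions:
 v(z) = C1 + exp(-5*z/3)/2


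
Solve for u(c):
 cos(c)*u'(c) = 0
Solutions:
 u(c) = C1


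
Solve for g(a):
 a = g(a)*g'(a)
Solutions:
 g(a) = -sqrt(C1 + a^2)
 g(a) = sqrt(C1 + a^2)


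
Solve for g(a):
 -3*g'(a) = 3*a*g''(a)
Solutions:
 g(a) = C1 + C2*log(a)


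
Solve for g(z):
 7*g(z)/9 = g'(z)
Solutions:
 g(z) = C1*exp(7*z/9)


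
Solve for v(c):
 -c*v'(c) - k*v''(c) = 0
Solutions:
 v(c) = C1 + C2*sqrt(k)*erf(sqrt(2)*c*sqrt(1/k)/2)


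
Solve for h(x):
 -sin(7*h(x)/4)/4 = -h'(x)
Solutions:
 -x/4 + 2*log(cos(7*h(x)/4) - 1)/7 - 2*log(cos(7*h(x)/4) + 1)/7 = C1


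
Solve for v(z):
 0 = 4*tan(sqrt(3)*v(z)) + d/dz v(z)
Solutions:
 v(z) = sqrt(3)*(pi - asin(C1*exp(-4*sqrt(3)*z)))/3
 v(z) = sqrt(3)*asin(C1*exp(-4*sqrt(3)*z))/3


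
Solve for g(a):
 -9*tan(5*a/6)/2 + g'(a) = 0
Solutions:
 g(a) = C1 - 27*log(cos(5*a/6))/5


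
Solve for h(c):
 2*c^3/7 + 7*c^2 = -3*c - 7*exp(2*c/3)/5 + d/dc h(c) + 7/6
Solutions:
 h(c) = C1 + c^4/14 + 7*c^3/3 + 3*c^2/2 - 7*c/6 + 21*exp(2*c/3)/10


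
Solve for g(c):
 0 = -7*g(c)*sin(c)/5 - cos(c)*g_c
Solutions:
 g(c) = C1*cos(c)^(7/5)


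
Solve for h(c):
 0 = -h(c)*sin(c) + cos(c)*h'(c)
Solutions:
 h(c) = C1/cos(c)


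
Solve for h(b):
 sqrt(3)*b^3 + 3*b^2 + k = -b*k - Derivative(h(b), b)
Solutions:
 h(b) = C1 - sqrt(3)*b^4/4 - b^3 - b^2*k/2 - b*k


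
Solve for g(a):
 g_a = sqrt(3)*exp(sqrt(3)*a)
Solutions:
 g(a) = C1 + exp(sqrt(3)*a)


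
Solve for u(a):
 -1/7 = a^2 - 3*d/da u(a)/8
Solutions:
 u(a) = C1 + 8*a^3/9 + 8*a/21


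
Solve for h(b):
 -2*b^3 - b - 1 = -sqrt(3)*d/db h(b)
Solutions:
 h(b) = C1 + sqrt(3)*b^4/6 + sqrt(3)*b^2/6 + sqrt(3)*b/3


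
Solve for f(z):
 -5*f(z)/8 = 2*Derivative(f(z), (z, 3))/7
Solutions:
 f(z) = C3*exp(-2^(2/3)*35^(1/3)*z/4) + (C1*sin(2^(2/3)*sqrt(3)*35^(1/3)*z/8) + C2*cos(2^(2/3)*sqrt(3)*35^(1/3)*z/8))*exp(2^(2/3)*35^(1/3)*z/8)


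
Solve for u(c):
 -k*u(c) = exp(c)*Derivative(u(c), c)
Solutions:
 u(c) = C1*exp(k*exp(-c))


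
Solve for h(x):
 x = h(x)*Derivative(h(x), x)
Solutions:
 h(x) = -sqrt(C1 + x^2)
 h(x) = sqrt(C1 + x^2)


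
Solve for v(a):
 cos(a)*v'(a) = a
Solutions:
 v(a) = C1 + Integral(a/cos(a), a)


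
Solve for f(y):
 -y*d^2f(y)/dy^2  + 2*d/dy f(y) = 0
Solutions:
 f(y) = C1 + C2*y^3


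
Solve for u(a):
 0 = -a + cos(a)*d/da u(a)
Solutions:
 u(a) = C1 + Integral(a/cos(a), a)


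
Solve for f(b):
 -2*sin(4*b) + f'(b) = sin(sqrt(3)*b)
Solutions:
 f(b) = C1 - cos(4*b)/2 - sqrt(3)*cos(sqrt(3)*b)/3


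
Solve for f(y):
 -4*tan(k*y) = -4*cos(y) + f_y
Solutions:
 f(y) = C1 - 4*Piecewise((-log(cos(k*y))/k, Ne(k, 0)), (0, True)) + 4*sin(y)


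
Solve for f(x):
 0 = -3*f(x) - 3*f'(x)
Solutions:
 f(x) = C1*exp(-x)


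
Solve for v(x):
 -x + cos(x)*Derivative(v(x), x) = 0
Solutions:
 v(x) = C1 + Integral(x/cos(x), x)


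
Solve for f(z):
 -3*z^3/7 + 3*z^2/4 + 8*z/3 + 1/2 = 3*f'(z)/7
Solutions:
 f(z) = C1 - z^4/4 + 7*z^3/12 + 28*z^2/9 + 7*z/6


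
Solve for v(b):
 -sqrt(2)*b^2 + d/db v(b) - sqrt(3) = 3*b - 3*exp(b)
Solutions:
 v(b) = C1 + sqrt(2)*b^3/3 + 3*b^2/2 + sqrt(3)*b - 3*exp(b)


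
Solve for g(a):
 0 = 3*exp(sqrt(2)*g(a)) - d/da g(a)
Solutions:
 g(a) = sqrt(2)*(2*log(-1/(C1 + 3*a)) - log(2))/4


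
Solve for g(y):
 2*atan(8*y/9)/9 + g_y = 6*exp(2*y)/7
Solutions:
 g(y) = C1 - 2*y*atan(8*y/9)/9 + 3*exp(2*y)/7 + log(64*y^2 + 81)/8


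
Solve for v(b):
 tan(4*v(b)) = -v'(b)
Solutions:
 v(b) = -asin(C1*exp(-4*b))/4 + pi/4
 v(b) = asin(C1*exp(-4*b))/4


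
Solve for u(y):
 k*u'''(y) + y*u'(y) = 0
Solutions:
 u(y) = C1 + Integral(C2*airyai(y*(-1/k)^(1/3)) + C3*airybi(y*(-1/k)^(1/3)), y)


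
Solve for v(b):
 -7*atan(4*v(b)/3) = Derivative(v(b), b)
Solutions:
 Integral(1/atan(4*_y/3), (_y, v(b))) = C1 - 7*b


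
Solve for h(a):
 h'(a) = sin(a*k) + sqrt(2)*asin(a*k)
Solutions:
 h(a) = C1 + Piecewise((-cos(a*k)/k, Ne(k, 0)), (0, True)) + sqrt(2)*Piecewise((a*asin(a*k) + sqrt(-a^2*k^2 + 1)/k, Ne(k, 0)), (0, True))


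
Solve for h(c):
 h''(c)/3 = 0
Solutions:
 h(c) = C1 + C2*c


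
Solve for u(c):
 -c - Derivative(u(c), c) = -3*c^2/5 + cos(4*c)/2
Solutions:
 u(c) = C1 + c^3/5 - c^2/2 - sin(4*c)/8


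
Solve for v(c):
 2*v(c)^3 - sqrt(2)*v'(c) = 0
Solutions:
 v(c) = -sqrt(2)*sqrt(-1/(C1 + sqrt(2)*c))/2
 v(c) = sqrt(2)*sqrt(-1/(C1 + sqrt(2)*c))/2


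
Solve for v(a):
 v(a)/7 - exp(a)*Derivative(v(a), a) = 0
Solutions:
 v(a) = C1*exp(-exp(-a)/7)


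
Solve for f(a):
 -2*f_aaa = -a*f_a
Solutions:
 f(a) = C1 + Integral(C2*airyai(2^(2/3)*a/2) + C3*airybi(2^(2/3)*a/2), a)


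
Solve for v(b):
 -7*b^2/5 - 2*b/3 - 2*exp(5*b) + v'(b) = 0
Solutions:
 v(b) = C1 + 7*b^3/15 + b^2/3 + 2*exp(5*b)/5


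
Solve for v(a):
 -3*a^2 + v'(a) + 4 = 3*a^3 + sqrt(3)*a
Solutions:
 v(a) = C1 + 3*a^4/4 + a^3 + sqrt(3)*a^2/2 - 4*a


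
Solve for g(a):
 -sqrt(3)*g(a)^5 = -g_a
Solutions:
 g(a) = -(-1/(C1 + 4*sqrt(3)*a))^(1/4)
 g(a) = (-1/(C1 + 4*sqrt(3)*a))^(1/4)
 g(a) = -I*(-1/(C1 + 4*sqrt(3)*a))^(1/4)
 g(a) = I*(-1/(C1 + 4*sqrt(3)*a))^(1/4)


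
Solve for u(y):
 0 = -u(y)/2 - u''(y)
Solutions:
 u(y) = C1*sin(sqrt(2)*y/2) + C2*cos(sqrt(2)*y/2)


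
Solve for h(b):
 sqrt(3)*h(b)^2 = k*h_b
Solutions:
 h(b) = -k/(C1*k + sqrt(3)*b)


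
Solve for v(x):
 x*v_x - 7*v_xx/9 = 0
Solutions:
 v(x) = C1 + C2*erfi(3*sqrt(14)*x/14)


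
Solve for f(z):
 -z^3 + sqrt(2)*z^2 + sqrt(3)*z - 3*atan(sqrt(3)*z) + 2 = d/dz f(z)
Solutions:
 f(z) = C1 - z^4/4 + sqrt(2)*z^3/3 + sqrt(3)*z^2/2 - 3*z*atan(sqrt(3)*z) + 2*z + sqrt(3)*log(3*z^2 + 1)/2


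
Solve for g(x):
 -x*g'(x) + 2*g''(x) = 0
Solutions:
 g(x) = C1 + C2*erfi(x/2)


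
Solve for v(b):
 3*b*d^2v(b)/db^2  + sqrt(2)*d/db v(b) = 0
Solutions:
 v(b) = C1 + C2*b^(1 - sqrt(2)/3)


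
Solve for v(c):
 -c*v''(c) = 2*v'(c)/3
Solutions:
 v(c) = C1 + C2*c^(1/3)


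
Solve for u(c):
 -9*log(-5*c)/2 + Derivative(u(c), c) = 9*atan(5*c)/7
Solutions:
 u(c) = C1 + 9*c*log(-c)/2 + 9*c*atan(5*c)/7 - 9*c/2 + 9*c*log(5)/2 - 9*log(25*c^2 + 1)/70


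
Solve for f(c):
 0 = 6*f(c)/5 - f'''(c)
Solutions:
 f(c) = C3*exp(5^(2/3)*6^(1/3)*c/5) + (C1*sin(2^(1/3)*3^(5/6)*5^(2/3)*c/10) + C2*cos(2^(1/3)*3^(5/6)*5^(2/3)*c/10))*exp(-5^(2/3)*6^(1/3)*c/10)


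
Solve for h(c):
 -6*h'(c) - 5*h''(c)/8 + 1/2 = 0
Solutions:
 h(c) = C1 + C2*exp(-48*c/5) + c/12


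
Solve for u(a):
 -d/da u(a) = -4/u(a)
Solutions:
 u(a) = -sqrt(C1 + 8*a)
 u(a) = sqrt(C1 + 8*a)


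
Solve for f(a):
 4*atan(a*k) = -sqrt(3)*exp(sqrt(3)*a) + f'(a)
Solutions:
 f(a) = C1 + 4*Piecewise((a*atan(a*k) - log(a^2*k^2 + 1)/(2*k), Ne(k, 0)), (0, True)) + exp(sqrt(3)*a)


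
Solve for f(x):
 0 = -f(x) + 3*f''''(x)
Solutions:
 f(x) = C1*exp(-3^(3/4)*x/3) + C2*exp(3^(3/4)*x/3) + C3*sin(3^(3/4)*x/3) + C4*cos(3^(3/4)*x/3)


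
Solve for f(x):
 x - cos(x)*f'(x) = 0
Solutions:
 f(x) = C1 + Integral(x/cos(x), x)


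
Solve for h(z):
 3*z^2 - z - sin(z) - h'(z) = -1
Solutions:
 h(z) = C1 + z^3 - z^2/2 + z + cos(z)


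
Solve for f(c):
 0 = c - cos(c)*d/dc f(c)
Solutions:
 f(c) = C1 + Integral(c/cos(c), c)


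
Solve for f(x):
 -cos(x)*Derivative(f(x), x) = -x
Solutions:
 f(x) = C1 + Integral(x/cos(x), x)


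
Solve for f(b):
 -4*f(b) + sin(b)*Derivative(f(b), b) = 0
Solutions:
 f(b) = C1*(cos(b)^2 - 2*cos(b) + 1)/(cos(b)^2 + 2*cos(b) + 1)


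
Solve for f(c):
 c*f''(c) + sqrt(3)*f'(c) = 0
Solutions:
 f(c) = C1 + C2*c^(1 - sqrt(3))


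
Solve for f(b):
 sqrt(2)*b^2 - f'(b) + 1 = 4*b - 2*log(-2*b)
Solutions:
 f(b) = C1 + sqrt(2)*b^3/3 - 2*b^2 + 2*b*log(-b) + b*(-1 + 2*log(2))


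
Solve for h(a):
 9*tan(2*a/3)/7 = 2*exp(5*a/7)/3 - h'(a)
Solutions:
 h(a) = C1 + 14*exp(5*a/7)/15 + 27*log(cos(2*a/3))/14


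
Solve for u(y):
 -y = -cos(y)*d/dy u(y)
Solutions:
 u(y) = C1 + Integral(y/cos(y), y)


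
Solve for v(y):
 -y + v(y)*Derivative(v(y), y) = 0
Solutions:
 v(y) = -sqrt(C1 + y^2)
 v(y) = sqrt(C1 + y^2)


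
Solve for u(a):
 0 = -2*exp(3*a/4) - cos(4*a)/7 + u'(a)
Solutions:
 u(a) = C1 + 8*exp(3*a/4)/3 + sin(4*a)/28


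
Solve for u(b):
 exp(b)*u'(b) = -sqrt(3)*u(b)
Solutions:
 u(b) = C1*exp(sqrt(3)*exp(-b))


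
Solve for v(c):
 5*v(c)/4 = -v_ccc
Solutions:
 v(c) = C3*exp(-10^(1/3)*c/2) + (C1*sin(10^(1/3)*sqrt(3)*c/4) + C2*cos(10^(1/3)*sqrt(3)*c/4))*exp(10^(1/3)*c/4)


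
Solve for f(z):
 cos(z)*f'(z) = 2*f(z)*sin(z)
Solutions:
 f(z) = C1/cos(z)^2


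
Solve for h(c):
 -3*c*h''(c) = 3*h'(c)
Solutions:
 h(c) = C1 + C2*log(c)


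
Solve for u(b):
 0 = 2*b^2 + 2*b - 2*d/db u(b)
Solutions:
 u(b) = C1 + b^3/3 + b^2/2


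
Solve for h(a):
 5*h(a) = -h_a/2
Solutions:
 h(a) = C1*exp(-10*a)


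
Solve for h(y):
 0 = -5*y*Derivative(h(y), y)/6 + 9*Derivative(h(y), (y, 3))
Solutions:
 h(y) = C1 + Integral(C2*airyai(2^(2/3)*5^(1/3)*y/6) + C3*airybi(2^(2/3)*5^(1/3)*y/6), y)


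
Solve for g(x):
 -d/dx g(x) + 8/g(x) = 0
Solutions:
 g(x) = -sqrt(C1 + 16*x)
 g(x) = sqrt(C1 + 16*x)


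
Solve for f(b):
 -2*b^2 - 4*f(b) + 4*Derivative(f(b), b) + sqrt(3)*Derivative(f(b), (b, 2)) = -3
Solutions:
 f(b) = C1*exp(2*sqrt(3)*b*(-1 + sqrt(1 + sqrt(3)))/3) + C2*exp(-2*sqrt(3)*b*(1 + sqrt(1 + sqrt(3)))/3) - b^2/2 - b - sqrt(3)/4 - 1/4


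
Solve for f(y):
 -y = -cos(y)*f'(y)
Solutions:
 f(y) = C1 + Integral(y/cos(y), y)


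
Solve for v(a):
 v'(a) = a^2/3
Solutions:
 v(a) = C1 + a^3/9


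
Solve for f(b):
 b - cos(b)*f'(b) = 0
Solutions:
 f(b) = C1 + Integral(b/cos(b), b)


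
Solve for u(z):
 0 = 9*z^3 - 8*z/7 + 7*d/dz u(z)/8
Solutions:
 u(z) = C1 - 18*z^4/7 + 32*z^2/49


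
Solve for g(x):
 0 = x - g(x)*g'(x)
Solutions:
 g(x) = -sqrt(C1 + x^2)
 g(x) = sqrt(C1 + x^2)


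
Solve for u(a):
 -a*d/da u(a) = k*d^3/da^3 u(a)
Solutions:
 u(a) = C1 + Integral(C2*airyai(a*(-1/k)^(1/3)) + C3*airybi(a*(-1/k)^(1/3)), a)


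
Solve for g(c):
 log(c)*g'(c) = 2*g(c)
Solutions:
 g(c) = C1*exp(2*li(c))


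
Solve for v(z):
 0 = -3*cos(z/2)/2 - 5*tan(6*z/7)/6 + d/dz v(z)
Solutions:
 v(z) = C1 - 35*log(cos(6*z/7))/36 + 3*sin(z/2)


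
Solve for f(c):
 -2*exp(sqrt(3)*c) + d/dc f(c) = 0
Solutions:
 f(c) = C1 + 2*sqrt(3)*exp(sqrt(3)*c)/3


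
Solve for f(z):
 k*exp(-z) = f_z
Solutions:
 f(z) = C1 - k*exp(-z)


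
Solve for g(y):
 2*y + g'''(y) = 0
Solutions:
 g(y) = C1 + C2*y + C3*y^2 - y^4/12


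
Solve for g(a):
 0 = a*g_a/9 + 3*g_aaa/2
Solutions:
 g(a) = C1 + Integral(C2*airyai(-2^(1/3)*a/3) + C3*airybi(-2^(1/3)*a/3), a)


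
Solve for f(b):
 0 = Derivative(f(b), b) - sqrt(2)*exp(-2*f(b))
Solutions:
 f(b) = log(-sqrt(C1 + 2*sqrt(2)*b))
 f(b) = log(C1 + 2*sqrt(2)*b)/2


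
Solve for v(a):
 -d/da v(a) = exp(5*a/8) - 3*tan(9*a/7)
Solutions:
 v(a) = C1 - 8*exp(5*a/8)/5 - 7*log(cos(9*a/7))/3


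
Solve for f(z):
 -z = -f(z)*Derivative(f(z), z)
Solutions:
 f(z) = -sqrt(C1 + z^2)
 f(z) = sqrt(C1 + z^2)


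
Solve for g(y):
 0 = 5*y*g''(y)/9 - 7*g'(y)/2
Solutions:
 g(y) = C1 + C2*y^(73/10)


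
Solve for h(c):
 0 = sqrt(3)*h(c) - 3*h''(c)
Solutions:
 h(c) = C1*exp(-3^(3/4)*c/3) + C2*exp(3^(3/4)*c/3)


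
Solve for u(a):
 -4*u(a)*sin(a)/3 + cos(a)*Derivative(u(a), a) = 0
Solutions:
 u(a) = C1/cos(a)^(4/3)


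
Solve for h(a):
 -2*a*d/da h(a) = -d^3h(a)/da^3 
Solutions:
 h(a) = C1 + Integral(C2*airyai(2^(1/3)*a) + C3*airybi(2^(1/3)*a), a)


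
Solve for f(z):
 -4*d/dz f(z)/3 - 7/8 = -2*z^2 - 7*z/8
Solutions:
 f(z) = C1 + z^3/2 + 21*z^2/64 - 21*z/32


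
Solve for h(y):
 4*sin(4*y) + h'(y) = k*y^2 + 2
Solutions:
 h(y) = C1 + k*y^3/3 + 2*y + cos(4*y)


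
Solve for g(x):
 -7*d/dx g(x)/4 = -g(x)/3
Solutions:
 g(x) = C1*exp(4*x/21)


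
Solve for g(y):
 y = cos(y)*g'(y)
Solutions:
 g(y) = C1 + Integral(y/cos(y), y)


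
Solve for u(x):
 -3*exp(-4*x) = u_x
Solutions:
 u(x) = C1 + 3*exp(-4*x)/4


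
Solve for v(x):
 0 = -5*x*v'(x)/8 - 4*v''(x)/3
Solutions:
 v(x) = C1 + C2*erf(sqrt(15)*x/8)


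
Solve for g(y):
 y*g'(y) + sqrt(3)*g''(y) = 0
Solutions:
 g(y) = C1 + C2*erf(sqrt(2)*3^(3/4)*y/6)


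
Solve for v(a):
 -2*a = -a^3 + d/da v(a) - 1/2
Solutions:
 v(a) = C1 + a^4/4 - a^2 + a/2


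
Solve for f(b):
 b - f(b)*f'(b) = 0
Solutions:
 f(b) = -sqrt(C1 + b^2)
 f(b) = sqrt(C1 + b^2)


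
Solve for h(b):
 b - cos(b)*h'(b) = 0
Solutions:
 h(b) = C1 + Integral(b/cos(b), b)


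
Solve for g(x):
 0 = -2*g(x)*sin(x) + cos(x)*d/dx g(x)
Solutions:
 g(x) = C1/cos(x)^2


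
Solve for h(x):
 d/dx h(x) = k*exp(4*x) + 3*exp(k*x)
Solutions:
 h(x) = C1 + k*exp(4*x)/4 + 3*exp(k*x)/k


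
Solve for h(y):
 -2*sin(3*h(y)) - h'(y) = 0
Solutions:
 h(y) = -acos((-C1 - exp(12*y))/(C1 - exp(12*y)))/3 + 2*pi/3
 h(y) = acos((-C1 - exp(12*y))/(C1 - exp(12*y)))/3


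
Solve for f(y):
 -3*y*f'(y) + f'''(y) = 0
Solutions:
 f(y) = C1 + Integral(C2*airyai(3^(1/3)*y) + C3*airybi(3^(1/3)*y), y)


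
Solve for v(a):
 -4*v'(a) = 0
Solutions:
 v(a) = C1


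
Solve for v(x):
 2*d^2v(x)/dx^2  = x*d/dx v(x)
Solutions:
 v(x) = C1 + C2*erfi(x/2)


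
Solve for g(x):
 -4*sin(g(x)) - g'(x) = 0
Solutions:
 g(x) = -acos((-C1 - exp(8*x))/(C1 - exp(8*x))) + 2*pi
 g(x) = acos((-C1 - exp(8*x))/(C1 - exp(8*x)))


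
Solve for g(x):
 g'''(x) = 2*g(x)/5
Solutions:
 g(x) = C3*exp(2^(1/3)*5^(2/3)*x/5) + (C1*sin(2^(1/3)*sqrt(3)*5^(2/3)*x/10) + C2*cos(2^(1/3)*sqrt(3)*5^(2/3)*x/10))*exp(-2^(1/3)*5^(2/3)*x/10)


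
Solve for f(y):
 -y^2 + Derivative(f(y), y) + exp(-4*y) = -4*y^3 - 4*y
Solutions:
 f(y) = C1 - y^4 + y^3/3 - 2*y^2 + exp(-4*y)/4


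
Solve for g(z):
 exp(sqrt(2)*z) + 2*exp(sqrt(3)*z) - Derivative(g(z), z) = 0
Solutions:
 g(z) = C1 + sqrt(2)*exp(sqrt(2)*z)/2 + 2*sqrt(3)*exp(sqrt(3)*z)/3


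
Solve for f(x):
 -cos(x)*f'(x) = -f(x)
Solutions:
 f(x) = C1*sqrt(sin(x) + 1)/sqrt(sin(x) - 1)


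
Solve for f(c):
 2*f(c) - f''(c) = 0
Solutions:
 f(c) = C1*exp(-sqrt(2)*c) + C2*exp(sqrt(2)*c)


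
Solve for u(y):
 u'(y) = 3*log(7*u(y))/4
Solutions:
 -4*Integral(1/(log(_y) + log(7)), (_y, u(y)))/3 = C1 - y


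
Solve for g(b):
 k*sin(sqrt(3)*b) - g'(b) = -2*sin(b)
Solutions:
 g(b) = C1 - sqrt(3)*k*cos(sqrt(3)*b)/3 - 2*cos(b)


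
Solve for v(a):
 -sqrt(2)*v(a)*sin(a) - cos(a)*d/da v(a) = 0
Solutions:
 v(a) = C1*cos(a)^(sqrt(2))


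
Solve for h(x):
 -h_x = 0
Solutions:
 h(x) = C1


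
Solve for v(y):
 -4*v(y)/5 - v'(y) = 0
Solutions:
 v(y) = C1*exp(-4*y/5)


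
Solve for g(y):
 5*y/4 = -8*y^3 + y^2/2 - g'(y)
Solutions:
 g(y) = C1 - 2*y^4 + y^3/6 - 5*y^2/8


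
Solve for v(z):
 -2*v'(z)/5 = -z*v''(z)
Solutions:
 v(z) = C1 + C2*z^(7/5)


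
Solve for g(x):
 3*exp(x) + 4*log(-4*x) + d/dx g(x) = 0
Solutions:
 g(x) = C1 - 4*x*log(-x) + 4*x*(1 - 2*log(2)) - 3*exp(x)


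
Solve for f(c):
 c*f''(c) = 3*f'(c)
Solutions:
 f(c) = C1 + C2*c^4


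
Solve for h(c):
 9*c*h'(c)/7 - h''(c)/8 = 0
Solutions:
 h(c) = C1 + C2*erfi(6*sqrt(7)*c/7)


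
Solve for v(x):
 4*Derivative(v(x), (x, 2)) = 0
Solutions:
 v(x) = C1 + C2*x


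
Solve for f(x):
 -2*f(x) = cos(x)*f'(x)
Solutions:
 f(x) = C1*(sin(x) - 1)/(sin(x) + 1)


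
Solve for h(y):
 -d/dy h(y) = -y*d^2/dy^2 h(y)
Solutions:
 h(y) = C1 + C2*y^2


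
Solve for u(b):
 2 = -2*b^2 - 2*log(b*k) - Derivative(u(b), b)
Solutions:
 u(b) = C1 - 2*b^3/3 - 2*b*log(b*k)


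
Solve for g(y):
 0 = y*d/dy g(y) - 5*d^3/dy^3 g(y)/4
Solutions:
 g(y) = C1 + Integral(C2*airyai(10^(2/3)*y/5) + C3*airybi(10^(2/3)*y/5), y)


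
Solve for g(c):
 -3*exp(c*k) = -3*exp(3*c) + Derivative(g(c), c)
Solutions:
 g(c) = C1 + exp(3*c) - 3*exp(c*k)/k


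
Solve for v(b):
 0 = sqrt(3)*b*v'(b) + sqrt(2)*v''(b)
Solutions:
 v(b) = C1 + C2*erf(6^(1/4)*b/2)


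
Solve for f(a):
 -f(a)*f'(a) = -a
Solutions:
 f(a) = -sqrt(C1 + a^2)
 f(a) = sqrt(C1 + a^2)


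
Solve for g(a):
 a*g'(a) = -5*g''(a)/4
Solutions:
 g(a) = C1 + C2*erf(sqrt(10)*a/5)


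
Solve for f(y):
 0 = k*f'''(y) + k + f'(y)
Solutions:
 f(y) = C1 + C2*exp(-y*sqrt(-1/k)) + C3*exp(y*sqrt(-1/k)) - k*y


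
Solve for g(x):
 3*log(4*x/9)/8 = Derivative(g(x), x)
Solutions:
 g(x) = C1 + 3*x*log(x)/8 - 3*x*log(3)/4 - 3*x/8 + 3*x*log(2)/4


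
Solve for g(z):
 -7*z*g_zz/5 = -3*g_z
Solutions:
 g(z) = C1 + C2*z^(22/7)


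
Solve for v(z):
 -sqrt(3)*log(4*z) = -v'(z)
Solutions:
 v(z) = C1 + sqrt(3)*z*log(z) - sqrt(3)*z + 2*sqrt(3)*z*log(2)


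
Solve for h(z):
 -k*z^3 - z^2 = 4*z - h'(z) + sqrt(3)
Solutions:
 h(z) = C1 + k*z^4/4 + z^3/3 + 2*z^2 + sqrt(3)*z


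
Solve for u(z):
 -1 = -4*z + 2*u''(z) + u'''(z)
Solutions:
 u(z) = C1 + C2*z + C3*exp(-2*z) + z^3/3 - 3*z^2/4


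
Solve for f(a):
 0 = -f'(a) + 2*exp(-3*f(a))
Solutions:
 f(a) = log(C1 + 6*a)/3
 f(a) = log((-3^(1/3) - 3^(5/6)*I)*(C1 + 2*a)^(1/3)/2)
 f(a) = log((-3^(1/3) + 3^(5/6)*I)*(C1 + 2*a)^(1/3)/2)


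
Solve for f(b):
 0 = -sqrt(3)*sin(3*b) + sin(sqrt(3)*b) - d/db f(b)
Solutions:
 f(b) = C1 + sqrt(3)*cos(3*b)/3 - sqrt(3)*cos(sqrt(3)*b)/3


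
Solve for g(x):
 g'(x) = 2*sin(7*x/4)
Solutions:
 g(x) = C1 - 8*cos(7*x/4)/7


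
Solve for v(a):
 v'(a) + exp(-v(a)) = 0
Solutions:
 v(a) = log(C1 - a)


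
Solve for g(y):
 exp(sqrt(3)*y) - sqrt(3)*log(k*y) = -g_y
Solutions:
 g(y) = C1 + sqrt(3)*y*log(k*y) - sqrt(3)*y - sqrt(3)*exp(sqrt(3)*y)/3


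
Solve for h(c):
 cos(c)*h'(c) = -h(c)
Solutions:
 h(c) = C1*sqrt(sin(c) - 1)/sqrt(sin(c) + 1)


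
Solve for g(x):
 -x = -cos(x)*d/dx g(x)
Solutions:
 g(x) = C1 + Integral(x/cos(x), x)


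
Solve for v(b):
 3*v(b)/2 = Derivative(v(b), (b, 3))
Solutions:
 v(b) = C3*exp(2^(2/3)*3^(1/3)*b/2) + (C1*sin(2^(2/3)*3^(5/6)*b/4) + C2*cos(2^(2/3)*3^(5/6)*b/4))*exp(-2^(2/3)*3^(1/3)*b/4)


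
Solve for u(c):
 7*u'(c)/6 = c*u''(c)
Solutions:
 u(c) = C1 + C2*c^(13/6)


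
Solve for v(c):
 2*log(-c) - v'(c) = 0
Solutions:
 v(c) = C1 + 2*c*log(-c) - 2*c


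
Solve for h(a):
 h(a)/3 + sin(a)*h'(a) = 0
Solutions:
 h(a) = C1*(cos(a) + 1)^(1/6)/(cos(a) - 1)^(1/6)


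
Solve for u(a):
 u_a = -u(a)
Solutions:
 u(a) = C1*exp(-a)


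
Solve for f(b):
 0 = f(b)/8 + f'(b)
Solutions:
 f(b) = C1*exp(-b/8)


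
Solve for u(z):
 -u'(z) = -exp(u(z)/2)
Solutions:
 u(z) = 2*log(-1/(C1 + z)) + 2*log(2)


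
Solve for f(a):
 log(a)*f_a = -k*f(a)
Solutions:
 f(a) = C1*exp(-k*li(a))


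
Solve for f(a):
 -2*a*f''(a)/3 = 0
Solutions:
 f(a) = C1 + C2*a


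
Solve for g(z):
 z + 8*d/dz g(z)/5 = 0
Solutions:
 g(z) = C1 - 5*z^2/16


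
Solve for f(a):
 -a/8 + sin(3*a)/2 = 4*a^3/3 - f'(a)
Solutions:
 f(a) = C1 + a^4/3 + a^2/16 + cos(3*a)/6


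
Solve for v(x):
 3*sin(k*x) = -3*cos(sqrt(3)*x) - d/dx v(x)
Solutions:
 v(x) = C1 - sqrt(3)*sin(sqrt(3)*x) + 3*cos(k*x)/k


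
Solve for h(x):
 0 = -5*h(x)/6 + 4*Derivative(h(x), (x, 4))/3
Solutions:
 h(x) = C1*exp(-10^(1/4)*x/2) + C2*exp(10^(1/4)*x/2) + C3*sin(10^(1/4)*x/2) + C4*cos(10^(1/4)*x/2)


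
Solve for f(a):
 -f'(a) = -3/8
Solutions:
 f(a) = C1 + 3*a/8


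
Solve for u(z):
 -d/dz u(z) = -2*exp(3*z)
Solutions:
 u(z) = C1 + 2*exp(3*z)/3


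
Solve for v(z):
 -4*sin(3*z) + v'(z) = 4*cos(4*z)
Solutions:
 v(z) = C1 + sin(4*z) - 4*cos(3*z)/3


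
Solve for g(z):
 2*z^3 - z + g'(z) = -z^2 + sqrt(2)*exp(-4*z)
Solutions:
 g(z) = C1 - z^4/2 - z^3/3 + z^2/2 - sqrt(2)*exp(-4*z)/4


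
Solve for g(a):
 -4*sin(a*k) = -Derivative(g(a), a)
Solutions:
 g(a) = C1 - 4*cos(a*k)/k


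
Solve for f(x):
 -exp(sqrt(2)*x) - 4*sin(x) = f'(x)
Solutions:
 f(x) = C1 - sqrt(2)*exp(sqrt(2)*x)/2 + 4*cos(x)


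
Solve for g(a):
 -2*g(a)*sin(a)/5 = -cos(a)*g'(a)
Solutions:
 g(a) = C1/cos(a)^(2/5)


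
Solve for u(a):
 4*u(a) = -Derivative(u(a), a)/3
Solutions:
 u(a) = C1*exp(-12*a)


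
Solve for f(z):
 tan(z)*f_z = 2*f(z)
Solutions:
 f(z) = C1*sin(z)^2


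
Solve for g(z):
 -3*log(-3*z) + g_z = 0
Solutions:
 g(z) = C1 + 3*z*log(-z) + 3*z*(-1 + log(3))


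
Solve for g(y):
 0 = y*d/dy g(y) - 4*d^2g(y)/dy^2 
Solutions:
 g(y) = C1 + C2*erfi(sqrt(2)*y/4)


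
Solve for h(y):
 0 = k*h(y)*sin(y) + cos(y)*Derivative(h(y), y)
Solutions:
 h(y) = C1*exp(k*log(cos(y)))


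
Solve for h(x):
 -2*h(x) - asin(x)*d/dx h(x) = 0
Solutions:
 h(x) = C1*exp(-2*Integral(1/asin(x), x))


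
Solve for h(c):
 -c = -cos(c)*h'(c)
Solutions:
 h(c) = C1 + Integral(c/cos(c), c)


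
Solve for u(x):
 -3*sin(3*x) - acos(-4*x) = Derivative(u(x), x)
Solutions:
 u(x) = C1 - x*acos(-4*x) - sqrt(1 - 16*x^2)/4 + cos(3*x)


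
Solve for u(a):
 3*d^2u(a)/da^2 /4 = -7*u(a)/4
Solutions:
 u(a) = C1*sin(sqrt(21)*a/3) + C2*cos(sqrt(21)*a/3)


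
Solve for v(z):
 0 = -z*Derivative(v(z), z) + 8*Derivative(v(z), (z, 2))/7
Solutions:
 v(z) = C1 + C2*erfi(sqrt(7)*z/4)


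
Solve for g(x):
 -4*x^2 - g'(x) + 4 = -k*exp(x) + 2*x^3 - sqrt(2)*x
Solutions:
 g(x) = C1 + k*exp(x) - x^4/2 - 4*x^3/3 + sqrt(2)*x^2/2 + 4*x


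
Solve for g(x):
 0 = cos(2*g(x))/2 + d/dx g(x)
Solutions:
 g(x) = -asin((C1 + exp(2*x))/(C1 - exp(2*x)))/2 + pi/2
 g(x) = asin((C1 + exp(2*x))/(C1 - exp(2*x)))/2


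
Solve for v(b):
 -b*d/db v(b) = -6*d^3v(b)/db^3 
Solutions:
 v(b) = C1 + Integral(C2*airyai(6^(2/3)*b/6) + C3*airybi(6^(2/3)*b/6), b)


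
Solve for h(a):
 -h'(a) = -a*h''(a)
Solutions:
 h(a) = C1 + C2*a^2
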